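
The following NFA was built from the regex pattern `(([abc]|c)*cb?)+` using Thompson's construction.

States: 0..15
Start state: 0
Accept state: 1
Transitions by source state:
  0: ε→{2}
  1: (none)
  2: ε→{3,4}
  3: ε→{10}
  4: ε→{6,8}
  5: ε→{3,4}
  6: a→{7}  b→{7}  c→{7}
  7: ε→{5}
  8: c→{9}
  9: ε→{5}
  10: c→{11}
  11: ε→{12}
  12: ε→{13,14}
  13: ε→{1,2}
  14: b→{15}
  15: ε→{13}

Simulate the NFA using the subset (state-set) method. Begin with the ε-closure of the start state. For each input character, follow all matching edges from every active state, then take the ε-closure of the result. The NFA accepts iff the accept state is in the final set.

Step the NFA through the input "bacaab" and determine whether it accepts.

start: ε-closure({0}) = {0,2,3,4,6,8,10}
'b' @ 1: {3,4,5,6,7,8,10}
'a' @ 2: {3,4,5,6,7,8,10}
'c' @ 3: {1,2,3,4,5,6,7,8,9,10,11,12,13,14}  (accept∈set)
'a' @ 4: {3,4,5,6,7,8,10}
'a' @ 5: {3,4,5,6,7,8,10}
'b' @ 6: {3,4,5,6,7,8,10}
final: {3,4,5,6,7,8,10}; accept 1 not in set

Answer: REJECT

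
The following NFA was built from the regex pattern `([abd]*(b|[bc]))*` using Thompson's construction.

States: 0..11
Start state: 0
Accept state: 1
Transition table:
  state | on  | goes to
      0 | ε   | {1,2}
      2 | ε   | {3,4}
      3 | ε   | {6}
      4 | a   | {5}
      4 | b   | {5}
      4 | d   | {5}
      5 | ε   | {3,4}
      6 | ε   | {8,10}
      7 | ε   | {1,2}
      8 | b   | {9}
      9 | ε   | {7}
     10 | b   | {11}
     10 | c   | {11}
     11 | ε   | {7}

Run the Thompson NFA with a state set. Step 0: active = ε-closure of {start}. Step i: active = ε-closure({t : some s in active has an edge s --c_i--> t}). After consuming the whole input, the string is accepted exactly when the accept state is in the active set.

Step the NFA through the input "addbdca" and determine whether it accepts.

start: ε-closure({0}) = {0,1,2,3,4,6,8,10}
'a' @ 1: {3,4,5,6,8,10}
'd' @ 2: {3,4,5,6,8,10}
'd' @ 3: {3,4,5,6,8,10}
'b' @ 4: {1,2,3,4,5,6,7,8,9,10,11}  ✓accept
'd' @ 5: {3,4,5,6,8,10}
'c' @ 6: {1,2,3,4,6,7,8,10,11}  ✓accept
'a' @ 7: {3,4,5,6,8,10}
final: {3,4,5,6,8,10}; accept 1 not in set

Answer: REJECT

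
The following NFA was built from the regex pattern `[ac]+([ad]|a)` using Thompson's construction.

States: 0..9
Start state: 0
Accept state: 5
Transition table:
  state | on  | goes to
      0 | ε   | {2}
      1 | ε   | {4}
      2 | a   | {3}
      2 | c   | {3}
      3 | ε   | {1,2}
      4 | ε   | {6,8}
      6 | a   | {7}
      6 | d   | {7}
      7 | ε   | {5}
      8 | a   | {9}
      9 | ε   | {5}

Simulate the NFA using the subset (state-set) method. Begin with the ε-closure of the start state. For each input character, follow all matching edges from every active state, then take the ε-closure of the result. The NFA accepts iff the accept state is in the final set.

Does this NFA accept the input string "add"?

Answer: REJECT

Trace:
initial (ε-close {0}): {0,2}
'a' @ 1: {1,2,3,4,6,8}
'd' @ 2: {5,7}  [accepting]
'd' @ 3: {}  — dead — no transitions
after full input: {}  (accept=5 not in)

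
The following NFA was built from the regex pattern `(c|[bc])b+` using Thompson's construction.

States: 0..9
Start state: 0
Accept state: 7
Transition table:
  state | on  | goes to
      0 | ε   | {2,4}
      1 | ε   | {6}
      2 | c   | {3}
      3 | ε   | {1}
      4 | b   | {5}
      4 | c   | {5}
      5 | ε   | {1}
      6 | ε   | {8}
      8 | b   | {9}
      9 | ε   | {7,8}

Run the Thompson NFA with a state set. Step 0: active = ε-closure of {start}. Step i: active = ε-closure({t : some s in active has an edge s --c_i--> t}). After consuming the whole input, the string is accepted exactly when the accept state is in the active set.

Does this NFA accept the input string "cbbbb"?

S₀ = ε-closure({0}) = {0,2,4}
'c' @ 1: {1,3,5,6,8}
'b' @ 2: {7,8,9}  ✓accept
'b' @ 3: {7,8,9}  ✓accept
'b' @ 4: {7,8,9}  ✓accept
'b' @ 5: {7,8,9}  ✓accept
end set {7,8,9} — state 7 in

Answer: ACCEPT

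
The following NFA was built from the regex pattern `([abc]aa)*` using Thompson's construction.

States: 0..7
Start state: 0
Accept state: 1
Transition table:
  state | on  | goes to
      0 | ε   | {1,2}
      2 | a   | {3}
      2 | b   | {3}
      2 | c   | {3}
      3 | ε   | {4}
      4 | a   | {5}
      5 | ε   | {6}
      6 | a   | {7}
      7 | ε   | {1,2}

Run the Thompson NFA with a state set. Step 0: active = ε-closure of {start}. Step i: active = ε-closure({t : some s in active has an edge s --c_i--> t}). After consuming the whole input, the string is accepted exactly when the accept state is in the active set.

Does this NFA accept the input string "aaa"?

Answer: ACCEPT

Derivation:
start: ε-closure({0}) = {0,1,2}
'a' @ 1: {3,4}
'a' @ 2: {5,6}
'a' @ 3: {1,2,7}  [accepting]
final: {1,2,7}; accept 1 in set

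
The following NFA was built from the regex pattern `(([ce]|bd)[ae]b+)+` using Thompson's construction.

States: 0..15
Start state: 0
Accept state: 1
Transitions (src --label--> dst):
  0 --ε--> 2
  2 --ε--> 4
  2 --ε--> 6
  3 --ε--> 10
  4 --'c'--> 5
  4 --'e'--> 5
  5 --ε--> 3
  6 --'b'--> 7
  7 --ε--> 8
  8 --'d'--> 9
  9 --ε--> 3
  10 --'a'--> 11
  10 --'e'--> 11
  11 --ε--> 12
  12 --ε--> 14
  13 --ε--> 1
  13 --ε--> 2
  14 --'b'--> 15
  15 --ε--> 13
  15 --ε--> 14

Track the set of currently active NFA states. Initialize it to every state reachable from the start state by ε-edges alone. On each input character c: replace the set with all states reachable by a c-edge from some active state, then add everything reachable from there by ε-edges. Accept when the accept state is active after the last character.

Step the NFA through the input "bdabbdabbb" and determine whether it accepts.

start: ε-closure({0}) = {0,2,4,6}
'b' @ 1: {7,8}
'd' @ 2: {3,9,10}
'a' @ 3: {11,12,14}
'b' @ 4: {1,2,4,6,13,14,15}  [accepting]
'b' @ 5: {1,2,4,6,7,8,13,14,15}  [accepting]
'd' @ 6: {3,9,10}
'a' @ 7: {11,12,14}
'b' @ 8: {1,2,4,6,13,14,15}  [accepting]
'b' @ 9: {1,2,4,6,7,8,13,14,15}  [accepting]
'b' @ 10: {1,2,4,6,7,8,13,14,15}  [accepting]
end set {1,2,4,6,7,8,13,14,15} — state 1 in

Answer: ACCEPT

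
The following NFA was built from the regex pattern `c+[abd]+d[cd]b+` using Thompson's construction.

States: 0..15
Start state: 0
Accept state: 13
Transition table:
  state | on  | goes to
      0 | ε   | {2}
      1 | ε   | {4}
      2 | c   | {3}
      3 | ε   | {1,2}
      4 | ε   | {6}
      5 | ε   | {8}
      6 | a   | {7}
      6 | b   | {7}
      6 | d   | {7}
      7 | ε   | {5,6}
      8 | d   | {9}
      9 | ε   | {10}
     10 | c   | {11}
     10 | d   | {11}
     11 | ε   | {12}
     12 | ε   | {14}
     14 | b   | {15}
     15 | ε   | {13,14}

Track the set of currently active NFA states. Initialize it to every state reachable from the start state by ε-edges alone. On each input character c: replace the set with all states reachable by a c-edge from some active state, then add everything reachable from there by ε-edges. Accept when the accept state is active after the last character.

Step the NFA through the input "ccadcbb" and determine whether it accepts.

start: ε-closure({0}) = {0,2}
'c' @ 1: {1,2,3,4,6}
'c' @ 2: {1,2,3,4,6}
'a' @ 3: {5,6,7,8}
'd' @ 4: {5,6,7,8,9,10}
'c' @ 5: {11,12,14}
'b' @ 6: {13,14,15}  [accepting]
'b' @ 7: {13,14,15}  [accepting]
after full input: {13,14,15}  (accept=13 in)

Answer: ACCEPT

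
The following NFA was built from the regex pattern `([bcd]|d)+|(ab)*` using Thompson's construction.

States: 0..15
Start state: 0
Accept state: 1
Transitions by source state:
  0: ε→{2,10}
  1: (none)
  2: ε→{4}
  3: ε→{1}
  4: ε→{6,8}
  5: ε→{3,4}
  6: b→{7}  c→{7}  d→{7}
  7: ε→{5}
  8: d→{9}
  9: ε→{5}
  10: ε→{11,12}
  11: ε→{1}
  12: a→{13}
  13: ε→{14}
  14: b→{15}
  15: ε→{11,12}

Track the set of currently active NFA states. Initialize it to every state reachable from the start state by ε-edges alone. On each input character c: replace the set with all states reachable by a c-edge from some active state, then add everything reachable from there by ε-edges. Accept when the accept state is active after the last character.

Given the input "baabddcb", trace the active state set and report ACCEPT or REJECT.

Answer: REJECT

Steps:
initial (ε-close {0}): {0,1,2,4,6,8,10,11,12}
'b' @ 1: {1,3,4,5,6,7,8}  (accept∈set)
'a' @ 2: {}  — state set empty
rest 'abddcb' ignored (set empty)
final: {}; accept 1 not in set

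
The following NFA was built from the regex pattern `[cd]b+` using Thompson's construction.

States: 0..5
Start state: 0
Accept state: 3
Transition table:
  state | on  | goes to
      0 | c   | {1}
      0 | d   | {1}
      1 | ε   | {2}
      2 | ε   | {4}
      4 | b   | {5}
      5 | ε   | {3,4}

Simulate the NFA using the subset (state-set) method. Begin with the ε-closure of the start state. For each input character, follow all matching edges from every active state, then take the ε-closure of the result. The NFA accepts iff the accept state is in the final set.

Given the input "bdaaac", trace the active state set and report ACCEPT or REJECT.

initial (ε-close {0}): {0}
'b' @ 1: {}  — no active states
rest 'daaac' ignored (set empty)
after full input: {}  (accept=3 not in)

Answer: REJECT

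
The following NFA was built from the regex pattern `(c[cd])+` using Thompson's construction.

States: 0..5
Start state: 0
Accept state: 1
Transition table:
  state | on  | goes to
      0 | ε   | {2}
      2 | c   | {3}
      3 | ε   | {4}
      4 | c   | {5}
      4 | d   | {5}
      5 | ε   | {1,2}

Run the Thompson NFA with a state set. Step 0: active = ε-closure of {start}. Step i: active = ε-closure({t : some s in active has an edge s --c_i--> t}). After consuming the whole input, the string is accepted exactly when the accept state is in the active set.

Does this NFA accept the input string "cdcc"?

start: ε-closure({0}) = {0,2}
'c' @ 1: {3,4}
'd' @ 2: {1,2,5}  (accept∈set)
'c' @ 3: {3,4}
'c' @ 4: {1,2,5}  (accept∈set)
end set {1,2,5} — state 1 in

Answer: ACCEPT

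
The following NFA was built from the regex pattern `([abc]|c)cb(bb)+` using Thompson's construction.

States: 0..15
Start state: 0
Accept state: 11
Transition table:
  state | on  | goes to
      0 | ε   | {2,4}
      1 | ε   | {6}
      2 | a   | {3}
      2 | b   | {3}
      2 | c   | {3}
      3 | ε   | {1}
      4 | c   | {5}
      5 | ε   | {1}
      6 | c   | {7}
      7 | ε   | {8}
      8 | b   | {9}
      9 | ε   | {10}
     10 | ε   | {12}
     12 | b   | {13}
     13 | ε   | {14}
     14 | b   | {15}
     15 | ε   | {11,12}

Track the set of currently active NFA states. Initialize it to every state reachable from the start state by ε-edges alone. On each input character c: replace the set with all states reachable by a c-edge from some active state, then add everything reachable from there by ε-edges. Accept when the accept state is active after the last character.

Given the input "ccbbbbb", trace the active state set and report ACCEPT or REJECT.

Answer: ACCEPT

Trace:
S₀ = ε-closure({0}) = {0,2,4}
'c' @ 1: {1,3,5,6}
'c' @ 2: {7,8}
'b' @ 3: {9,10,12}
'b' @ 4: {13,14}
'b' @ 5: {11,12,15}  [accepting]
'b' @ 6: {13,14}
'b' @ 7: {11,12,15}  [accepting]
final: {11,12,15}; accept 11 in set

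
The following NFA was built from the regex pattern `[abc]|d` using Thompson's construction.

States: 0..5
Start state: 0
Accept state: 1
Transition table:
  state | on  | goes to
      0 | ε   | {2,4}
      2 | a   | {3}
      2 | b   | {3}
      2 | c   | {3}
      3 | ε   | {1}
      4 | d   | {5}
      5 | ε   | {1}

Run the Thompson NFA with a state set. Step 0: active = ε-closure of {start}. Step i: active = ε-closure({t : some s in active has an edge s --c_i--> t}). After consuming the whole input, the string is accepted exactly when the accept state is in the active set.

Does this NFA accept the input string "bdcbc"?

Answer: REJECT

Trace:
start: ε-closure({0}) = {0,2,4}
'b' @ 1: {1,3}  ✓accept
'd' @ 2: {}  — state set empty
rest 'cbc' ignored (set empty)
after full input: {}  (accept=1 not in)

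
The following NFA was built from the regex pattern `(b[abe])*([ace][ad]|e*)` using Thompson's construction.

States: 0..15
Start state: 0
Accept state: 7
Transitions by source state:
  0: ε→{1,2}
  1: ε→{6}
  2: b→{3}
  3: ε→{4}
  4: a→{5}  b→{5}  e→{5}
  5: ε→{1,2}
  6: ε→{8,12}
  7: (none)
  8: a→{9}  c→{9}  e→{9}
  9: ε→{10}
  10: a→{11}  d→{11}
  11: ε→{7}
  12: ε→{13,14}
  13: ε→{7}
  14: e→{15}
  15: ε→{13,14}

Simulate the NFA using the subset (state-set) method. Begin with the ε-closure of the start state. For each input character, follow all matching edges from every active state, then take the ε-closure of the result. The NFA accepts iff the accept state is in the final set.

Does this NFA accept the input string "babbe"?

S₀ = ε-closure({0}) = {0,1,2,6,7,8,12,13,14}
'b' @ 1: {3,4}
'a' @ 2: {1,2,5,6,7,8,12,13,14}  ✓accept
'b' @ 3: {3,4}
'b' @ 4: {1,2,5,6,7,8,12,13,14}  ✓accept
'e' @ 5: {7,9,10,13,14,15}  ✓accept
final: {7,9,10,13,14,15}; accept 7 in set

Answer: ACCEPT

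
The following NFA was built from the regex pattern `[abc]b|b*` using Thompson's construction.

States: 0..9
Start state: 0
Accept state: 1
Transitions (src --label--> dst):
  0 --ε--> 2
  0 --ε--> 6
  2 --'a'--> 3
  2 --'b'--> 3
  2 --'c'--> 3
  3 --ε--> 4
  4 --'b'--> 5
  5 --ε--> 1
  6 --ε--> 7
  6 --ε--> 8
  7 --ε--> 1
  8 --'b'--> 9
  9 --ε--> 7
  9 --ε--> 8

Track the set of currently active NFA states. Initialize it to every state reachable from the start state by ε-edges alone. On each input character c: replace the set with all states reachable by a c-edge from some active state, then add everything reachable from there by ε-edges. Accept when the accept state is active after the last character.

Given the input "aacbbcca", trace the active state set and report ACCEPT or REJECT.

Answer: REJECT

Steps:
S₀ = ε-closure({0}) = {0,1,2,6,7,8}
'a' @ 1: {3,4}
'a' @ 2: {}  — no active states
rest 'cbbcca' ignored (set empty)
final: {}; accept 1 not in set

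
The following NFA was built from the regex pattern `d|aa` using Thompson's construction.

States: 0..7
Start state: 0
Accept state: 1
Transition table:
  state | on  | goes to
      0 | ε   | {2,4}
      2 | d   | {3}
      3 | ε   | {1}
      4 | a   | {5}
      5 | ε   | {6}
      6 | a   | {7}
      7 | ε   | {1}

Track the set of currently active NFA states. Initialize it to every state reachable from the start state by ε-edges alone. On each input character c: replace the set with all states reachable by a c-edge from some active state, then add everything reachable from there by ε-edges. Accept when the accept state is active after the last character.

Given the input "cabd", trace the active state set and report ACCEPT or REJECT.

start: ε-closure({0}) = {0,2,4}
'c' @ 1: {}  — dead — no transitions
rest 'abd' ignored (set empty)
final: {}; accept 1 not in set

Answer: REJECT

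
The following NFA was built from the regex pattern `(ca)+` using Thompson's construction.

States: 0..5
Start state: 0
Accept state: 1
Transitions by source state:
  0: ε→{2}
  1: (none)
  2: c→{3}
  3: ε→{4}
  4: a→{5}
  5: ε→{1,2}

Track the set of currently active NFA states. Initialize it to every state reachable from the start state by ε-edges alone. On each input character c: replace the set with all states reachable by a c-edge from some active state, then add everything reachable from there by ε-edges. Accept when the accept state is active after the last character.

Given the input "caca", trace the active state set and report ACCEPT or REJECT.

Answer: ACCEPT

Steps:
start: ε-closure({0}) = {0,2}
'c' @ 1: {3,4}
'a' @ 2: {1,2,5}  [accepting]
'c' @ 3: {3,4}
'a' @ 4: {1,2,5}  [accepting]
final: {1,2,5}; accept 1 in set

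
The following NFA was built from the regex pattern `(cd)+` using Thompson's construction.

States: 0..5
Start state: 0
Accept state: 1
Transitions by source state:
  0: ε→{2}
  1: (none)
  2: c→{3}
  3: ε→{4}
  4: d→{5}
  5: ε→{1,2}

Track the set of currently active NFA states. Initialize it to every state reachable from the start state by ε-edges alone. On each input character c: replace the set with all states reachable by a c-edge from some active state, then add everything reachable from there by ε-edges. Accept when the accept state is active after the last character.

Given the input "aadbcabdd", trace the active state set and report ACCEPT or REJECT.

Answer: REJECT

Derivation:
S₀ = ε-closure({0}) = {0,2}
'a' @ 1: {}  — no active states
rest 'adbcabdd' ignored (set empty)
end set {} — state 1 not in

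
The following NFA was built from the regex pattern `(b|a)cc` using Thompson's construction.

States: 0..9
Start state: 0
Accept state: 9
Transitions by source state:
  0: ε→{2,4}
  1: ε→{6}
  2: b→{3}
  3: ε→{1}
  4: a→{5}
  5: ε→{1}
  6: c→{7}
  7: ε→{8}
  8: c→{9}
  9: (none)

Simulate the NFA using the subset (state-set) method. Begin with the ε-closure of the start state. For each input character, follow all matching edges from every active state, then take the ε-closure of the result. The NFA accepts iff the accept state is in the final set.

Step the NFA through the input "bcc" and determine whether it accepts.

Answer: ACCEPT

Derivation:
initial (ε-close {0}): {0,2,4}
'b' @ 1: {1,3,6}
'c' @ 2: {7,8}
'c' @ 3: {9}  [accepting]
end set {9} — state 9 in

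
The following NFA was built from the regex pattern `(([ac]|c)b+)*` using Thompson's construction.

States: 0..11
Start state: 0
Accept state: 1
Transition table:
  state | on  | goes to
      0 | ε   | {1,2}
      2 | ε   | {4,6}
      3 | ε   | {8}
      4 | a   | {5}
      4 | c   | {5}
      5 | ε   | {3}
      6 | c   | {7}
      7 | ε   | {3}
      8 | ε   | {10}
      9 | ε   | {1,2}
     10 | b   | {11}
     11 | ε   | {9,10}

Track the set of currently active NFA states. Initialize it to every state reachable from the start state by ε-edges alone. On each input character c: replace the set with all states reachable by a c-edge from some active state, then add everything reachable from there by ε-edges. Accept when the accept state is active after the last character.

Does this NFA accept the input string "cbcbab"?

Answer: ACCEPT

Derivation:
initial (ε-close {0}): {0,1,2,4,6}
'c' @ 1: {3,5,7,8,10}
'b' @ 2: {1,2,4,6,9,10,11}  [accepting]
'c' @ 3: {3,5,7,8,10}
'b' @ 4: {1,2,4,6,9,10,11}  [accepting]
'a' @ 5: {3,5,8,10}
'b' @ 6: {1,2,4,6,9,10,11}  [accepting]
final: {1,2,4,6,9,10,11}; accept 1 in set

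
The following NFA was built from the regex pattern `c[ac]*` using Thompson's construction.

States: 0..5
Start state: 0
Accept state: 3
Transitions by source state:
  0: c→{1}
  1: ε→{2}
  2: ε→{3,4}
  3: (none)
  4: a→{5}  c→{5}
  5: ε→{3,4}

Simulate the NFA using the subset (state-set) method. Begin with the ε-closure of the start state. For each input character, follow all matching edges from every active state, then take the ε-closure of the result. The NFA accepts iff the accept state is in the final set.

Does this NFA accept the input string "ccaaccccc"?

Answer: ACCEPT

Derivation:
S₀ = ε-closure({0}) = {0}
'c' @ 1: {1,2,3,4}  [accepting]
'c' @ 2: {3,4,5}  [accepting]
'a' @ 3: {3,4,5}  [accepting]
'a' @ 4: {3,4,5}  [accepting]
'c' @ 5: {3,4,5}  [accepting]
'c' @ 6: {3,4,5}  [accepting]
'c' @ 7: {3,4,5}  [accepting]
'c' @ 8: {3,4,5}  [accepting]
'c' @ 9: {3,4,5}  [accepting]
end set {3,4,5} — state 3 in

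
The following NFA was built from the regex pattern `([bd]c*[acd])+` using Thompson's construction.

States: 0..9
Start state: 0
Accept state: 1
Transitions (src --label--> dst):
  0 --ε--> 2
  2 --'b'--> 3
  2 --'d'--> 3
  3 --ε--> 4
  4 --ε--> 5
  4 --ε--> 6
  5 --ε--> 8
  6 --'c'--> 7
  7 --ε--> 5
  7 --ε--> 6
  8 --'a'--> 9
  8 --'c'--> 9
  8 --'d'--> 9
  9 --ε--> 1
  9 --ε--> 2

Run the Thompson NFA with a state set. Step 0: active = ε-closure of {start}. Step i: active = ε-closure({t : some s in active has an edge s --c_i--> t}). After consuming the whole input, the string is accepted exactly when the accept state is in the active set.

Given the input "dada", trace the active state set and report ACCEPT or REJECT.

start: ε-closure({0}) = {0,2}
'd' @ 1: {3,4,5,6,8}
'a' @ 2: {1,2,9}  [accepting]
'd' @ 3: {3,4,5,6,8}
'a' @ 4: {1,2,9}  [accepting]
after full input: {1,2,9}  (accept=1 in)

Answer: ACCEPT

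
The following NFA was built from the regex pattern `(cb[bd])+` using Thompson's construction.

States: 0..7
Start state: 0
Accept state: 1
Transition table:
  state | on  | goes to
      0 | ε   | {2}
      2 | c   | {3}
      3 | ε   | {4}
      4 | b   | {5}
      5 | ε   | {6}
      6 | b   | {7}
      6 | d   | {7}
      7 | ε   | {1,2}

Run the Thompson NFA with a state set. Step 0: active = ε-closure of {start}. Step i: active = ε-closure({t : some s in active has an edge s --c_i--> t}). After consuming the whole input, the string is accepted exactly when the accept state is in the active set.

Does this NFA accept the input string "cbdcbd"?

initial (ε-close {0}): {0,2}
'c' @ 1: {3,4}
'b' @ 2: {5,6}
'd' @ 3: {1,2,7}  ✓accept
'c' @ 4: {3,4}
'b' @ 5: {5,6}
'd' @ 6: {1,2,7}  ✓accept
end set {1,2,7} — state 1 in

Answer: ACCEPT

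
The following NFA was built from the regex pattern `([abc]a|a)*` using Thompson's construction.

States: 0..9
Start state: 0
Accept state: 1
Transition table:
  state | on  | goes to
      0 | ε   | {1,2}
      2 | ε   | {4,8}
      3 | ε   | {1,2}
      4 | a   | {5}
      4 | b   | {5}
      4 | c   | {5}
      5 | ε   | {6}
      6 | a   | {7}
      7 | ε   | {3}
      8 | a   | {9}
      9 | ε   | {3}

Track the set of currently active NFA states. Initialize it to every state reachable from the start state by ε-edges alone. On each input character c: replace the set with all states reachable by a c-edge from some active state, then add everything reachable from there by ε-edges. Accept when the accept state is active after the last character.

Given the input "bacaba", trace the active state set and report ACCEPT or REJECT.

start: ε-closure({0}) = {0,1,2,4,8}
'b' @ 1: {5,6}
'a' @ 2: {1,2,3,4,7,8}  (accept∈set)
'c' @ 3: {5,6}
'a' @ 4: {1,2,3,4,7,8}  (accept∈set)
'b' @ 5: {5,6}
'a' @ 6: {1,2,3,4,7,8}  (accept∈set)
after full input: {1,2,3,4,7,8}  (accept=1 in)

Answer: ACCEPT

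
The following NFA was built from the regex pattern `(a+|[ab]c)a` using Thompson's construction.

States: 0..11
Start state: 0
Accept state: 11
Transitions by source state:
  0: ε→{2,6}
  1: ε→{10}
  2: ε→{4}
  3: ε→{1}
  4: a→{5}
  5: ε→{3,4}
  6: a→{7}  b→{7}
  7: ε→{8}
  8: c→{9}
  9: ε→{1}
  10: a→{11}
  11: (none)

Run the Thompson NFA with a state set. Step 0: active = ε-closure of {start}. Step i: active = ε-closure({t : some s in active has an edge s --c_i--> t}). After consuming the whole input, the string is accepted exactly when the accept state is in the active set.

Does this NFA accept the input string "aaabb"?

initial (ε-close {0}): {0,2,4,6}
'a' @ 1: {1,3,4,5,7,8,10}
'a' @ 2: {1,3,4,5,10,11}  [accepting]
'a' @ 3: {1,3,4,5,10,11}  [accepting]
'b' @ 4: {}  — dead — no transitions
rest 'b' ignored (set empty)
after full input: {}  (accept=11 not in)

Answer: REJECT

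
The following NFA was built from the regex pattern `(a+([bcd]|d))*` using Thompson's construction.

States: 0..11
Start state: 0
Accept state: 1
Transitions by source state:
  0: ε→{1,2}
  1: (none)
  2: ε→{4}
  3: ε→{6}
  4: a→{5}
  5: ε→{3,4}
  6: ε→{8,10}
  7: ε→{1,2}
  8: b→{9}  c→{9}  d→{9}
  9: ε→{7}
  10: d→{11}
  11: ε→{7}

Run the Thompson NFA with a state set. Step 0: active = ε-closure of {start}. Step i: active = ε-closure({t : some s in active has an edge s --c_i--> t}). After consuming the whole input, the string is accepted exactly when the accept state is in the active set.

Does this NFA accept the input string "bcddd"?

Answer: REJECT

Steps:
initial (ε-close {0}): {0,1,2,4}
'b' @ 1: {}  — state set empty
rest 'cddd' ignored (set empty)
end set {} — state 1 not in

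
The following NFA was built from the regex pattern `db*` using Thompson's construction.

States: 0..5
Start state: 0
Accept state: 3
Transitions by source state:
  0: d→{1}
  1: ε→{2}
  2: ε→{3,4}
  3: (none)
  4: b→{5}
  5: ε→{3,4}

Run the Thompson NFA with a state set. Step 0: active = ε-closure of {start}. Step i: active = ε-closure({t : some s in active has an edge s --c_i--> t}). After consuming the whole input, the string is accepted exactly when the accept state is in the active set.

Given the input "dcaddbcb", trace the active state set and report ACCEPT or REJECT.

start: ε-closure({0}) = {0}
'd' @ 1: {1,2,3,4}  [accepting]
'c' @ 2: {}  — no active states
rest 'addbcb' ignored (set empty)
after full input: {}  (accept=3 not in)

Answer: REJECT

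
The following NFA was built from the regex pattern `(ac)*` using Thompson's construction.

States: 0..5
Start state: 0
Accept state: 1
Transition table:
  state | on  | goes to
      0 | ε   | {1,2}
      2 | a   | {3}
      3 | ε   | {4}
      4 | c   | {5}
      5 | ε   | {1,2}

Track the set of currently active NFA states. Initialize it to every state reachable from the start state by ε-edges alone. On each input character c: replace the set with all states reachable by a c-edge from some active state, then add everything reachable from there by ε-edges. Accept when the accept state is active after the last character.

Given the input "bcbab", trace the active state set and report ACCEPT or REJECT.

S₀ = ε-closure({0}) = {0,1,2}
'b' @ 1: {}  — no active states
rest 'cbab' ignored (set empty)
after full input: {}  (accept=1 not in)

Answer: REJECT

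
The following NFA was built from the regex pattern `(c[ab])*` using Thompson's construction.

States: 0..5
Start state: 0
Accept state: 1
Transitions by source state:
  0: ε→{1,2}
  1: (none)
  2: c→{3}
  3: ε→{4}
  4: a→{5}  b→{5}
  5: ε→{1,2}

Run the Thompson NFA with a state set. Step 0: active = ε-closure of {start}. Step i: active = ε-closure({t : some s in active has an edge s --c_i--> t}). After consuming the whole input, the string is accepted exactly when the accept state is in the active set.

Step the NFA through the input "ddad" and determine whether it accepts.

Answer: REJECT

Steps:
initial (ε-close {0}): {0,1,2}
'd' @ 1: {}  — dead — no transitions
rest 'dad' ignored (set empty)
final: {}; accept 1 not in set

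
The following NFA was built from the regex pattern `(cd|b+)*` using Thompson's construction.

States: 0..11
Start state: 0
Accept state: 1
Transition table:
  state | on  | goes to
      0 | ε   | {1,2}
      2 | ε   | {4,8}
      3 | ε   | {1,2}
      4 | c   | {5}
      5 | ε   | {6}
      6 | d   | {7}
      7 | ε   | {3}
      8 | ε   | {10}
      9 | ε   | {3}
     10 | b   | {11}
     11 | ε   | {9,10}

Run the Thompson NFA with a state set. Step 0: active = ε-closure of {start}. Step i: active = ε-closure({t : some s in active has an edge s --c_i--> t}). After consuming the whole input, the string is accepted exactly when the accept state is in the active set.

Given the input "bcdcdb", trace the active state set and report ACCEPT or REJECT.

Answer: ACCEPT

Derivation:
initial (ε-close {0}): {0,1,2,4,8,10}
'b' @ 1: {1,2,3,4,8,9,10,11}  (accept∈set)
'c' @ 2: {5,6}
'd' @ 3: {1,2,3,4,7,8,10}  (accept∈set)
'c' @ 4: {5,6}
'd' @ 5: {1,2,3,4,7,8,10}  (accept∈set)
'b' @ 6: {1,2,3,4,8,9,10,11}  (accept∈set)
final: {1,2,3,4,8,9,10,11}; accept 1 in set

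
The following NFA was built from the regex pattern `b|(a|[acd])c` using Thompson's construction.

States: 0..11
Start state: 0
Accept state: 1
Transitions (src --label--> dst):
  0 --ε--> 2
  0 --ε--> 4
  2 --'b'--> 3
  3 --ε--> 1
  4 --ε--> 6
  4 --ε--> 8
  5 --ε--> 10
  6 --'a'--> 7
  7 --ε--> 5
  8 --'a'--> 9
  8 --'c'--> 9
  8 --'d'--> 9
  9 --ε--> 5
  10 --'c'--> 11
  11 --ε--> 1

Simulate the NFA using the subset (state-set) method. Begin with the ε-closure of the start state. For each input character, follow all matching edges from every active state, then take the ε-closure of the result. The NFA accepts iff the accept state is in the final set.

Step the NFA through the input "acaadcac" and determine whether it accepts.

Answer: REJECT

Trace:
initial (ε-close {0}): {0,2,4,6,8}
'a' @ 1: {5,7,9,10}
'c' @ 2: {1,11}  ✓accept
'a' @ 3: {}  — state set empty
rest 'adcac' ignored (set empty)
after full input: {}  (accept=1 not in)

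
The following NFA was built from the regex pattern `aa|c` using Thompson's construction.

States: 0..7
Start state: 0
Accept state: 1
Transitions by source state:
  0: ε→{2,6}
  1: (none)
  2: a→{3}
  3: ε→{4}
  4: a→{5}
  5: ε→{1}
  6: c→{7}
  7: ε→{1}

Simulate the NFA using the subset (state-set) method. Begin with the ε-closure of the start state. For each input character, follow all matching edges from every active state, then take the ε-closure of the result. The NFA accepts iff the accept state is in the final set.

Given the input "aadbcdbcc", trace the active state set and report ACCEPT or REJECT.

Answer: REJECT

Steps:
S₀ = ε-closure({0}) = {0,2,6}
'a' @ 1: {3,4}
'a' @ 2: {1,5}  (accept∈set)
'd' @ 3: {}  — no active states
rest 'bcdbcc' ignored (set empty)
final: {}; accept 1 not in set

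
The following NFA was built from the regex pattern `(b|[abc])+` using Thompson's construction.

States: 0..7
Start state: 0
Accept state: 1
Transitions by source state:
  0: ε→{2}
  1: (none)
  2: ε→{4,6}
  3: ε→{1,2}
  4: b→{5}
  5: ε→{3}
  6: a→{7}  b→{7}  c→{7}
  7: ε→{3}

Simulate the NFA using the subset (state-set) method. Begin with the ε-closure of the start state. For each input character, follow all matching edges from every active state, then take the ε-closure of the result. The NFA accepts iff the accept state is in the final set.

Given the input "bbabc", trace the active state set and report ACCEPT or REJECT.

S₀ = ε-closure({0}) = {0,2,4,6}
'b' @ 1: {1,2,3,4,5,6,7}  (accept∈set)
'b' @ 2: {1,2,3,4,5,6,7}  (accept∈set)
'a' @ 3: {1,2,3,4,6,7}  (accept∈set)
'b' @ 4: {1,2,3,4,5,6,7}  (accept∈set)
'c' @ 5: {1,2,3,4,6,7}  (accept∈set)
end set {1,2,3,4,6,7} — state 1 in

Answer: ACCEPT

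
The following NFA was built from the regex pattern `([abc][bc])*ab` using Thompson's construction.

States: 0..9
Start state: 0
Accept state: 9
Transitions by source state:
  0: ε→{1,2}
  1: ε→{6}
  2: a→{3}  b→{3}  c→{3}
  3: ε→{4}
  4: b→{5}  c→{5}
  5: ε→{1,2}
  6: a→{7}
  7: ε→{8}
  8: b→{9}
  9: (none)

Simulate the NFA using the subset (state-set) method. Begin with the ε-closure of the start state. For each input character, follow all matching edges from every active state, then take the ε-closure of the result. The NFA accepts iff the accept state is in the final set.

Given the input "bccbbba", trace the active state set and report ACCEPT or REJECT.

Answer: REJECT

Steps:
S₀ = ε-closure({0}) = {0,1,2,6}
'b' @ 1: {3,4}
'c' @ 2: {1,2,5,6}
'c' @ 3: {3,4}
'b' @ 4: {1,2,5,6}
'b' @ 5: {3,4}
'b' @ 6: {1,2,5,6}
'a' @ 7: {3,4,7,8}
after full input: {3,4,7,8}  (accept=9 not in)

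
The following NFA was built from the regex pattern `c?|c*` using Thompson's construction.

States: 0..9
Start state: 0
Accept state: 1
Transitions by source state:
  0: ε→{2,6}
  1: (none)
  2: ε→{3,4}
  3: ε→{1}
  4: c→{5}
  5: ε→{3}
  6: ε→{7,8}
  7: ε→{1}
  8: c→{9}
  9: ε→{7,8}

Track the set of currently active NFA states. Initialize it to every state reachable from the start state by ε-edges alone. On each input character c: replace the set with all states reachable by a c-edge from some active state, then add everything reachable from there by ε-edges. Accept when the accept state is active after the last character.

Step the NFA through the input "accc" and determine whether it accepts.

Answer: REJECT

Derivation:
initial (ε-close {0}): {0,1,2,3,4,6,7,8}
'a' @ 1: {}  — state set empty
rest 'ccc' ignored (set empty)
end set {} — state 1 not in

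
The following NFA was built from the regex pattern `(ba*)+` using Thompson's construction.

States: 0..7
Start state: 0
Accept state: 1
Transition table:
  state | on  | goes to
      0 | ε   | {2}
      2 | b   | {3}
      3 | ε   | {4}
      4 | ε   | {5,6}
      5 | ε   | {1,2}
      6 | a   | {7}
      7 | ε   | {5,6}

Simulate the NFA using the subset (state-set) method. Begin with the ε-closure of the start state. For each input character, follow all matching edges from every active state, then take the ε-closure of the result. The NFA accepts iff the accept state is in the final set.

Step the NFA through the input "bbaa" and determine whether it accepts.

initial (ε-close {0}): {0,2}
'b' @ 1: {1,2,3,4,5,6}  (accept∈set)
'b' @ 2: {1,2,3,4,5,6}  (accept∈set)
'a' @ 3: {1,2,5,6,7}  (accept∈set)
'a' @ 4: {1,2,5,6,7}  (accept∈set)
after full input: {1,2,5,6,7}  (accept=1 in)

Answer: ACCEPT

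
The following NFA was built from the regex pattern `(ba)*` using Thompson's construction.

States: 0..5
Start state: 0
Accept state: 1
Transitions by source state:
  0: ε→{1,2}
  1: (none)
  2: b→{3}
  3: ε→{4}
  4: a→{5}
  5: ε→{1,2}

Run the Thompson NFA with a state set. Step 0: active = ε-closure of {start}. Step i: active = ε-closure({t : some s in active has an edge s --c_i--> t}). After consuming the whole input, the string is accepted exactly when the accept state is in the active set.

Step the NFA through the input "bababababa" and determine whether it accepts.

S₀ = ε-closure({0}) = {0,1,2}
'b' @ 1: {3,4}
'a' @ 2: {1,2,5}  [accepting]
'b' @ 3: {3,4}
'a' @ 4: {1,2,5}  [accepting]
'b' @ 5: {3,4}
'a' @ 6: {1,2,5}  [accepting]
'b' @ 7: {3,4}
'a' @ 8: {1,2,5}  [accepting]
'b' @ 9: {3,4}
'a' @ 10: {1,2,5}  [accepting]
end set {1,2,5} — state 1 in

Answer: ACCEPT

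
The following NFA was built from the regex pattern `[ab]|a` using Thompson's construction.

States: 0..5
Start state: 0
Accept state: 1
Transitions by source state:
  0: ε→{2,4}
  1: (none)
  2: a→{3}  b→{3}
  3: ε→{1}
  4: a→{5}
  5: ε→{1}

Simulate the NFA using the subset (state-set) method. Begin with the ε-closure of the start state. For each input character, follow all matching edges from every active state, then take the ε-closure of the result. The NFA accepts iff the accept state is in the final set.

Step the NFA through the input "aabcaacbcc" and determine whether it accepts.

Answer: REJECT

Derivation:
start: ε-closure({0}) = {0,2,4}
'a' @ 1: {1,3,5}  [accepting]
'a' @ 2: {}  — state set empty
rest 'bcaacbcc' ignored (set empty)
final: {}; accept 1 not in set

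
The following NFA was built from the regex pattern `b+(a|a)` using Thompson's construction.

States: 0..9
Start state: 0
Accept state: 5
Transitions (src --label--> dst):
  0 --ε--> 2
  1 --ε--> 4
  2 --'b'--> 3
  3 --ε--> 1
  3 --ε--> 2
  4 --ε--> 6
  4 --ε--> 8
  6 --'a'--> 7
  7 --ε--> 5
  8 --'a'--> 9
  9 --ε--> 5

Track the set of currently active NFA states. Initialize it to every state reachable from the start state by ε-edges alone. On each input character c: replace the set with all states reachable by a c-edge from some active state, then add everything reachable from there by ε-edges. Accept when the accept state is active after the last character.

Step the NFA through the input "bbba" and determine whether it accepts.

initial (ε-close {0}): {0,2}
'b' @ 1: {1,2,3,4,6,8}
'b' @ 2: {1,2,3,4,6,8}
'b' @ 3: {1,2,3,4,6,8}
'a' @ 4: {5,7,9}  [accepting]
after full input: {5,7,9}  (accept=5 in)

Answer: ACCEPT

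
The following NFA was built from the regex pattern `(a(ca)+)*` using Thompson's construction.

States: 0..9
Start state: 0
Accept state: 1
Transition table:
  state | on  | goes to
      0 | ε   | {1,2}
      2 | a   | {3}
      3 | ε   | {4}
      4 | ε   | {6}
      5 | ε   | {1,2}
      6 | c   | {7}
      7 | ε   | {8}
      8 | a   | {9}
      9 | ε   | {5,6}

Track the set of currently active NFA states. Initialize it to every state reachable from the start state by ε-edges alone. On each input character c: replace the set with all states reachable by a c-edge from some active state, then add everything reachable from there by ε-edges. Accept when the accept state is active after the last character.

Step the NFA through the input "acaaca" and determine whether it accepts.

initial (ε-close {0}): {0,1,2}
'a' @ 1: {3,4,6}
'c' @ 2: {7,8}
'a' @ 3: {1,2,5,6,9}  (accept∈set)
'a' @ 4: {3,4,6}
'c' @ 5: {7,8}
'a' @ 6: {1,2,5,6,9}  (accept∈set)
end set {1,2,5,6,9} — state 1 in

Answer: ACCEPT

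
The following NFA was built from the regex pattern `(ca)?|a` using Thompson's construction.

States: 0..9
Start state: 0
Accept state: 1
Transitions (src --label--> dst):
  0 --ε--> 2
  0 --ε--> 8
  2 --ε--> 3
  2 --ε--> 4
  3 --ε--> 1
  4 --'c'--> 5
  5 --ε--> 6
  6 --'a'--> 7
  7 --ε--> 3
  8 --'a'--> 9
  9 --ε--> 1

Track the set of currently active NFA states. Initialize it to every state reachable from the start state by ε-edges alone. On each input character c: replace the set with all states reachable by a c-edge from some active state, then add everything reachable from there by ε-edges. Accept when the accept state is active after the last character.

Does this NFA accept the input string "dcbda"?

Answer: REJECT

Derivation:
start: ε-closure({0}) = {0,1,2,3,4,8}
'd' @ 1: {}  — dead — no transitions
rest 'cbda' ignored (set empty)
end set {} — state 1 not in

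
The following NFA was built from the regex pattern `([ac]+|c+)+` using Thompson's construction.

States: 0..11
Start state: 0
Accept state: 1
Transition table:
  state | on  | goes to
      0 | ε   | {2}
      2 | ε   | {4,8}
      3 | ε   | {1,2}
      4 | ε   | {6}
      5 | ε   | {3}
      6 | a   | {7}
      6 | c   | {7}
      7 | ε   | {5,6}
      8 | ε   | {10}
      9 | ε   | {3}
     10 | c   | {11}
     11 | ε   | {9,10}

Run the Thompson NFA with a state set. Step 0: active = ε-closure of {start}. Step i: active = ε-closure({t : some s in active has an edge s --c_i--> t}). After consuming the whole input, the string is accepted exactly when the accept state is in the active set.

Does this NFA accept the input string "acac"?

S₀ = ε-closure({0}) = {0,2,4,6,8,10}
'a' @ 1: {1,2,3,4,5,6,7,8,10}  ✓accept
'c' @ 2: {1,2,3,4,5,6,7,8,9,10,11}  ✓accept
'a' @ 3: {1,2,3,4,5,6,7,8,10}  ✓accept
'c' @ 4: {1,2,3,4,5,6,7,8,9,10,11}  ✓accept
after full input: {1,2,3,4,5,6,7,8,9,10,11}  (accept=1 in)

Answer: ACCEPT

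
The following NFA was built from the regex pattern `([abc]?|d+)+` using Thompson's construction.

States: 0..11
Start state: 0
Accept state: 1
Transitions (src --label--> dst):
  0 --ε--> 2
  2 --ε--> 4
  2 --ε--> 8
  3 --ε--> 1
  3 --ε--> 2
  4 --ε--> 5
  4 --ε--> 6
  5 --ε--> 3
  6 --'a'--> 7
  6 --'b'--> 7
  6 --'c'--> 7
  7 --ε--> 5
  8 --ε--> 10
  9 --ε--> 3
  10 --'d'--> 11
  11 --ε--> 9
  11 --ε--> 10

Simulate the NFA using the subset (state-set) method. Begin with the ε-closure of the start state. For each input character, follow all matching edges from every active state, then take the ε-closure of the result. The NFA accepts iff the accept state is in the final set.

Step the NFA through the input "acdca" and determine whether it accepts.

Answer: ACCEPT

Trace:
start: ε-closure({0}) = {0,1,2,3,4,5,6,8,10}
'a' @ 1: {1,2,3,4,5,6,7,8,10}  (accept∈set)
'c' @ 2: {1,2,3,4,5,6,7,8,10}  (accept∈set)
'd' @ 3: {1,2,3,4,5,6,8,9,10,11}  (accept∈set)
'c' @ 4: {1,2,3,4,5,6,7,8,10}  (accept∈set)
'a' @ 5: {1,2,3,4,5,6,7,8,10}  (accept∈set)
after full input: {1,2,3,4,5,6,7,8,10}  (accept=1 in)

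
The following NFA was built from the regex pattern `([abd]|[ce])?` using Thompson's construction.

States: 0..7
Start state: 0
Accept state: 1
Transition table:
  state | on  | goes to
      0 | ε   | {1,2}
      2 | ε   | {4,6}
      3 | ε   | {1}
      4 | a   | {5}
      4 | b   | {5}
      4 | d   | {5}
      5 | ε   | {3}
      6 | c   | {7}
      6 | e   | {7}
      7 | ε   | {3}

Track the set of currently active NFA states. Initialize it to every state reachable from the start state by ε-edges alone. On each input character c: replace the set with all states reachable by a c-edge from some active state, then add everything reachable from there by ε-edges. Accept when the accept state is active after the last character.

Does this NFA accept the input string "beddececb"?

S₀ = ε-closure({0}) = {0,1,2,4,6}
'b' @ 1: {1,3,5}  ✓accept
'e' @ 2: {}  — no active states
rest 'ddececb' ignored (set empty)
end set {} — state 1 not in

Answer: REJECT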